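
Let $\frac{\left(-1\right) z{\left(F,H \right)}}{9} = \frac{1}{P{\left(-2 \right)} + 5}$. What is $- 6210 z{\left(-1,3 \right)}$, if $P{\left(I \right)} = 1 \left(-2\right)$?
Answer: $18630$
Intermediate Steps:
$P{\left(I \right)} = -2$
$z{\left(F,H \right)} = -3$ ($z{\left(F,H \right)} = - \frac{9}{-2 + 5} = - \frac{9}{3} = \left(-9\right) \frac{1}{3} = -3$)
$- 6210 z{\left(-1,3 \right)} = \left(-6210\right) \left(-3\right) = 18630$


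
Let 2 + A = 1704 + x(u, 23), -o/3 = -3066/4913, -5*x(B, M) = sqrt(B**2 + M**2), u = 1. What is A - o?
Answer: 8352728/4913 - sqrt(530)/5 ≈ 1695.5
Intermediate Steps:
x(B, M) = -sqrt(B**2 + M**2)/5
o = 9198/4913 (o = -(-9198)/4913 = -3*(-3066/4913) = 9198/4913 ≈ 1.8722)
A = 1702 - sqrt(530)/5 (A = -2 + (1704 - sqrt(1**2 + 23**2)/5) = -2 + (1704 - sqrt(1 + 529)/5) = -2 + (1704 - sqrt(530)/5) = 1702 - sqrt(530)/5 ≈ 1697.4)
A - o = (1702 - sqrt(530)/5) - 1*9198/4913 = (1702 - sqrt(530)/5) - 9198/4913 = 8352728/4913 - sqrt(530)/5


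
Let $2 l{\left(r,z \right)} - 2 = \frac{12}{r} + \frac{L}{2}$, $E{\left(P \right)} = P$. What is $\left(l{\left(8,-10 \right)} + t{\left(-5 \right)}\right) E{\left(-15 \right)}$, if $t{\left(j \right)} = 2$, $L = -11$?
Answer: $-15$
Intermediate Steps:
$l{\left(r,z \right)} = - \frac{7}{4} + \frac{6}{r}$ ($l{\left(r,z \right)} = 1 + \frac{\frac{12}{r} - \frac{11}{2}}{2} = 1 + \frac{- \frac{11}{2} + \frac{12}{r}}{2} = 1 - \left(\frac{11}{4} - \frac{6}{r}\right) = - \frac{7}{4} + \frac{6}{r}$)
$\left(l{\left(8,-10 \right)} + t{\left(-5 \right)}\right) E{\left(-15 \right)} = \left(\left(- \frac{7}{4} + \frac{6}{8}\right) + 2\right) \left(-15\right) = \left(\left(- \frac{7}{4} + 6 \cdot \frac{1}{8}\right) + 2\right) \left(-15\right) = \left(\left(- \frac{7}{4} + \frac{3}{4}\right) + 2\right) \left(-15\right) = \left(-1 + 2\right) \left(-15\right) = 1 \left(-15\right) = -15$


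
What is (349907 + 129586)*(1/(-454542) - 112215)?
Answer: -8152408798200261/151514 ≈ -5.3806e+10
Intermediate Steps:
(349907 + 129586)*(1/(-454542) - 112215) = 479493*(-1/454542 - 112215) = 479493*(-51006430531/454542) = -8152408798200261/151514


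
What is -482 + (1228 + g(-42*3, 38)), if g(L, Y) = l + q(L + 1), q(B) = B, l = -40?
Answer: 581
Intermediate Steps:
g(L, Y) = -39 + L (g(L, Y) = -40 + (L + 1) = -40 + (1 + L) = -39 + L)
-482 + (1228 + g(-42*3, 38)) = -482 + (1228 + (-39 - 42*3)) = -482 + (1228 + (-39 - 126)) = -482 + (1228 - 165) = -482 + 1063 = 581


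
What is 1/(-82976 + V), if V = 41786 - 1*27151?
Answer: -1/68341 ≈ -1.4633e-5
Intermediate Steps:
V = 14635 (V = 41786 - 27151 = 14635)
1/(-82976 + V) = 1/(-82976 + 14635) = 1/(-68341) = -1/68341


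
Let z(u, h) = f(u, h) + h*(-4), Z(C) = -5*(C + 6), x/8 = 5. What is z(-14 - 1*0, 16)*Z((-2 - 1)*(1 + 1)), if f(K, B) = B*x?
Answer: 0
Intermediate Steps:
x = 40 (x = 8*5 = 40)
f(K, B) = 40*B (f(K, B) = B*40 = 40*B)
Z(C) = -30 - 5*C (Z(C) = -5*(6 + C) = -30 - 5*C)
z(u, h) = 36*h (z(u, h) = 40*h + h*(-4) = 40*h - 4*h = 36*h)
z(-14 - 1*0, 16)*Z((-2 - 1)*(1 + 1)) = (36*16)*(-30 - 5*(-2 - 1)*(1 + 1)) = 576*(-30 - (-15)*2) = 576*(-30 - 5*(-6)) = 576*(-30 + 30) = 576*0 = 0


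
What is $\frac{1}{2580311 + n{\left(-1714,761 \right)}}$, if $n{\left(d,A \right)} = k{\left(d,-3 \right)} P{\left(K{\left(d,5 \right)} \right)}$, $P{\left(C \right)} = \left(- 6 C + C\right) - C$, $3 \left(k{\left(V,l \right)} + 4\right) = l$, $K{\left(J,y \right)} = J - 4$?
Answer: $\frac{1}{2528771} \approx 3.9545 \cdot 10^{-7}$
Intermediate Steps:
$K{\left(J,y \right)} = -4 + J$
$k{\left(V,l \right)} = -4 + \frac{l}{3}$
$P{\left(C \right)} = - 6 C$ ($P{\left(C \right)} = - 5 C - C = - 6 C$)
$n{\left(d,A \right)} = -120 + 30 d$ ($n{\left(d,A \right)} = \left(-4 + \frac{1}{3} \left(-3\right)\right) \left(- 6 \left(-4 + d\right)\right) = \left(-4 - 1\right) \left(24 - 6 d\right) = - 5 \left(24 - 6 d\right) = -120 + 30 d$)
$\frac{1}{2580311 + n{\left(-1714,761 \right)}} = \frac{1}{2580311 + \left(-120 + 30 \left(-1714\right)\right)} = \frac{1}{2580311 - 51540} = \frac{1}{2528771}$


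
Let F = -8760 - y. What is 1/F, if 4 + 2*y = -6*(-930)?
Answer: -1/11548 ≈ -8.6595e-5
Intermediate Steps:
y = 2788 (y = -2 + (-6*(-930))/2 = -2 + (½)*5580 = -2 + 2790 = 2788)
F = -11548 (F = -8760 - 1*2788 = -8760 - 2788 = -11548)
1/F = 1/(-11548) = -1/11548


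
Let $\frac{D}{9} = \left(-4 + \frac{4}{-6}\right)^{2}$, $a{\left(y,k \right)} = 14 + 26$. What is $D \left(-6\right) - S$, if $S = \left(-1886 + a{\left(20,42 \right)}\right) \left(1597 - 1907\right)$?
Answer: $-573436$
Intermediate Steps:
$a{\left(y,k \right)} = 40$
$D = 196$ ($D = 9 \left(-4 + \frac{4}{-6}\right)^{2} = 9 \left(-4 + 4 \left(- \frac{1}{6}\right)\right)^{2} = 9 \left(-4 - \frac{2}{3}\right)^{2} = 9 \left(- \frac{14}{3}\right)^{2} = 9 \cdot \frac{196}{9} = 196$)
$S = 572260$ ($S = \left(-1886 + 40\right) \left(1597 - 1907\right) = \left(-1846\right) \left(-310\right) = 572260$)
$D \left(-6\right) - S = 196 \left(-6\right) - 572260 = -1176 - 572260 = -573436$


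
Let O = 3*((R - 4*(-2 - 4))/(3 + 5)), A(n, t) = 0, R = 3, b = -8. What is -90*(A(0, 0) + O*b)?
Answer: 7290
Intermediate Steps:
O = 81/8 (O = 3*((3 - 4*(-2 - 4))/(3 + 5)) = 3*((3 - 4*(-6))/8) = 3*((3 + 24)*(1/8)) = 3*(27*(1/8)) = 3*(27/8) = 81/8 ≈ 10.125)
-90*(A(0, 0) + O*b) = -90*(0 + (81/8)*(-8)) = -90*(0 - 81) = -90*(-81) = 7290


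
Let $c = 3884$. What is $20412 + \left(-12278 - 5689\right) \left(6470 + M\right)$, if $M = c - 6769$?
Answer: $-64391283$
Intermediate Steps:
$M = -2885$ ($M = 3884 - 6769 = -2885$)
$20412 + \left(-12278 - 5689\right) \left(6470 + M\right) = 20412 + \left(-12278 - 5689\right) \left(6470 - 2885\right) = 20412 - 64411695 = -64391283$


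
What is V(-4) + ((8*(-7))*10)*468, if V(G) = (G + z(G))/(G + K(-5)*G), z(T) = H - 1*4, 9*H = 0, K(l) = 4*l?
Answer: -4979522/19 ≈ -2.6208e+5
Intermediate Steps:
H = 0 (H = (⅑)*0 = 0)
z(T) = -4 (z(T) = 0 - 1*4 = 0 - 4 = -4)
V(G) = -(-4 + G)/(19*G) (V(G) = (G - 4)/(G + (4*(-5))*G) = (-4 + G)/(G - 20*G) = (-4 + G)/((-19*G)) = (-4 + G)*(-1/(19*G)) = -(-4 + G)/(19*G))
V(-4) + ((8*(-7))*10)*468 = (1/19)*(4 - 1*(-4))/(-4) + ((8*(-7))*10)*468 = (1/19)*(-¼)*(4 + 4) - 56*10*468 = (1/19)*(-¼)*8 - 560*468 = -2/19 - 262080 = -4979522/19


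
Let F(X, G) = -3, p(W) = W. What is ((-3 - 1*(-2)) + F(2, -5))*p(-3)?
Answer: 12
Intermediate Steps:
((-3 - 1*(-2)) + F(2, -5))*p(-3) = ((-3 - 1*(-2)) - 3)*(-3) = ((-3 + 2) - 3)*(-3) = (-1 - 3)*(-3) = -4*(-3) = 12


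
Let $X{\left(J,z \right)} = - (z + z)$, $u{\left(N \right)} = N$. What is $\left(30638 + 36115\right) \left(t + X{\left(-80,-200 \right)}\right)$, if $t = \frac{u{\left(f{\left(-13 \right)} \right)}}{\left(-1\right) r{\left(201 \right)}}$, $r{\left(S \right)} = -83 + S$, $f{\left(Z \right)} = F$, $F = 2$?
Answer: $\frac{1575304047}{59} \approx 2.67 \cdot 10^{7}$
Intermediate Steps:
$f{\left(Z \right)} = 2$
$X{\left(J,z \right)} = - 2 z$
$t = - \frac{1}{59}$ ($t = \frac{2}{\left(-1\right) \left(-83 + 201\right)} = \frac{2}{\left(-1\right) 118} = \frac{2}{-118} = 2 \left(- \frac{1}{118}\right) = - \frac{1}{59} \approx -0.016949$)
$\left(30638 + 36115\right) \left(t + X{\left(-80,-200 \right)}\right) = \left(30638 + 36115\right) \left(- \frac{1}{59} - -400\right) = 66753 \left(- \frac{1}{59} + 400\right) = 66753 \cdot \frac{23599}{59} = \frac{1575304047}{59}$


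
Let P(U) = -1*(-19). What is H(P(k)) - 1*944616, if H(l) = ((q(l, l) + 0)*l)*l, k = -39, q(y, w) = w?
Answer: -937757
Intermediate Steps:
P(U) = 19
H(l) = l³ (H(l) = ((l + 0)*l)*l = (l*l)*l = l²*l = l³)
H(P(k)) - 1*944616 = 19³ - 1*944616 = 6859 - 944616 = -937757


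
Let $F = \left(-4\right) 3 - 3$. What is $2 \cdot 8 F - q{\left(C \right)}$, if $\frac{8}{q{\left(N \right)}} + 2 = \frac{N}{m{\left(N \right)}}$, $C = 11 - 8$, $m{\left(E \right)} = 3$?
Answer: $-232$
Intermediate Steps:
$F = -15$ ($F = -12 - 3 = -15$)
$C = 3$ ($C = 11 - 8 = 3$)
$q{\left(N \right)} = \frac{8}{-2 + \frac{N}{3}}$
$2 \cdot 8 F - q{\left(C \right)} = 2 \cdot 8 \left(-15\right) - \frac{24}{-6 + 3} = 16 \left(-15\right) - \frac{24}{-3} = -240 - 24 \left(- \frac{1}{3}\right) = -240 - -8 = -240 + 8 = -232$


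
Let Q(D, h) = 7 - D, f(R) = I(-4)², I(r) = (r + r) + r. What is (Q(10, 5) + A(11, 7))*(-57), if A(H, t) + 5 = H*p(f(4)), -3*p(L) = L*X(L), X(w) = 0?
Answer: 456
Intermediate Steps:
I(r) = 3*r (I(r) = 2*r + r = 3*r)
f(R) = 144 (f(R) = (3*(-4))² = (-12)² = 144)
p(L) = 0 (p(L) = -L*0/3 = -⅓*0 = 0)
A(H, t) = -5 (A(H, t) = -5 + H*0 = -5 + 0 = -5)
(Q(10, 5) + A(11, 7))*(-57) = ((7 - 1*10) - 5)*(-57) = ((7 - 10) - 5)*(-57) = (-3 - 5)*(-57) = -8*(-57) = 456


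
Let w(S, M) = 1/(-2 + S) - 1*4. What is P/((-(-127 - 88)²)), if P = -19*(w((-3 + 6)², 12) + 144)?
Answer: 18639/323575 ≈ 0.057603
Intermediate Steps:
w(S, M) = -4 + 1/(-2 + S) (w(S, M) = 1/(-2 + S) - 4 = -4 + 1/(-2 + S))
P = -18639/7 (P = -19*((9 - 4*(-3 + 6)²)/(-2 + (-3 + 6)²) + 144) = -19*((9 - 4*3²)/(-2 + 3²) + 144) = -19*((9 - 4*9)/(-2 + 9) + 144) = -19*((9 - 36)/7 + 144) = -19*((⅐)*(-27) + 144) = -19*(-27/7 + 144) = -19*981/7 = -18639/7 ≈ -2662.7)
P/((-(-127 - 88)²)) = -18639*(-1/(-127 - 88)²)/7 = -18639/(7*((-1*(-215)²))) = -18639/(7*((-1*46225))) = -18639/7/(-46225) = -18639/7*(-1/46225) = 18639/323575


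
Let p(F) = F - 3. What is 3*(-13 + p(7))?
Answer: -27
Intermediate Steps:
p(F) = -3 + F
3*(-13 + p(7)) = 3*(-13 + (-3 + 7)) = 3*(-13 + 4) = 3*(-9) = -27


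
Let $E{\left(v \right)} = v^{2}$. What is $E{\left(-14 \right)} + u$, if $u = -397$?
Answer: $-201$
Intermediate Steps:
$E{\left(-14 \right)} + u = \left(-14\right)^{2} - 397 = 196 - 397 = -201$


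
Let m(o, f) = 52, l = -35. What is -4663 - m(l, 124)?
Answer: -4715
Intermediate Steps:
-4663 - m(l, 124) = -4663 - 1*52 = -4663 - 52 = -4715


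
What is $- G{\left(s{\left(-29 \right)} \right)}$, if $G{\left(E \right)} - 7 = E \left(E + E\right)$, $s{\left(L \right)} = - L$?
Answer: $-1689$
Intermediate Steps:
$G{\left(E \right)} = 7 + 2 E^{2}$ ($G{\left(E \right)} = 7 + E \left(E + E\right) = 7 + E 2 E = 7 + 2 E^{2}$)
$- G{\left(s{\left(-29 \right)} \right)} = - (7 + 2 \left(\left(-1\right) \left(-29\right)\right)^{2}) = - (7 + 2 \cdot 29^{2}) = - (7 + 2 \cdot 841) = - (7 + 1682) = \left(-1\right) 1689 = -1689$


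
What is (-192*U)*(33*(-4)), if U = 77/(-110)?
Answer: -88704/5 ≈ -17741.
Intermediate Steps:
U = -7/10 (U = 77*(-1/110) = -7/10 ≈ -0.70000)
(-192*U)*(33*(-4)) = (-192*(-7/10))*(33*(-4)) = (672/5)*(-132) = -88704/5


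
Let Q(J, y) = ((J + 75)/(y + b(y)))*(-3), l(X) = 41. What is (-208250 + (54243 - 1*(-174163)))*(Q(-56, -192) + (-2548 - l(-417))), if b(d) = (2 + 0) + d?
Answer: -9966547398/191 ≈ -5.2181e+7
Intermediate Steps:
b(d) = 2 + d
Q(J, y) = -3*(75 + J)/(2 + 2*y) (Q(J, y) = ((J + 75)/(y + (2 + y)))*(-3) = ((75 + J)/(2 + 2*y))*(-3) = -3*(75 + J)/(2 + 2*y))
(-208250 + (54243 - 1*(-174163)))*(Q(-56, -192) + (-2548 - l(-417))) = (-208250 + (54243 - 1*(-174163)))*(3*(-75 - 1*(-56))/(2*(1 - 192)) + (-2548 - 1*41)) = (-208250 + (54243 + 174163))*((3/2)*(-75 + 56)/(-191) + (-2548 - 41)) = (-208250 + 228406)*((3/2)*(-1/191)*(-19) - 2589) = 20156*(57/382 - 2589) = 20156*(-988941/382) = -9966547398/191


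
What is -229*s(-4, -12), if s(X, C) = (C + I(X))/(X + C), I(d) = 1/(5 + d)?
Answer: -2519/16 ≈ -157.44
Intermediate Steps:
s(X, C) = (C + 1/(5 + X))/(C + X) (s(X, C) = (C + 1/(5 + X))/(X + C) = (C + 1/(5 + X))/(C + X))
-229*s(-4, -12) = -229*(1 - 12*(5 - 4))/((5 - 4)*(-12 - 4)) = -229*(1 - 12*1)/(1*(-16)) = -229*(-1)*(1 - 12)/16 = -229*(-1)*(-11)/16 = -229*11/16 = -2519/16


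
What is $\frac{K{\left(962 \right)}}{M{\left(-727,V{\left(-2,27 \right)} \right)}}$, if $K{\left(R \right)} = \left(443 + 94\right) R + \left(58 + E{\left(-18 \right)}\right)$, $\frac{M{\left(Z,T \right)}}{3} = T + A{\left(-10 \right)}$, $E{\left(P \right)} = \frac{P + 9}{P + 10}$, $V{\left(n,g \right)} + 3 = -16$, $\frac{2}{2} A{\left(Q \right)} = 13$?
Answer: $- \frac{4133225}{144} \approx -28703.0$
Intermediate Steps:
$A{\left(Q \right)} = 13$
$V{\left(n,g \right)} = -19$ ($V{\left(n,g \right)} = -3 - 16 = -19$)
$E{\left(P \right)} = \frac{9 + P}{10 + P}$
$M{\left(Z,T \right)} = 39 + 3 T$ ($M{\left(Z,T \right)} = 3 \left(T + 13\right) = 3 \left(13 + T\right) = 39 + 3 T$)
$K{\left(R \right)} = \frac{473}{8} + 537 R$ ($K{\left(R \right)} = \left(443 + 94\right) R + \left(58 + \frac{9 - 18}{10 - 18}\right) = 537 R + \left(58 + \frac{1}{-8} \left(-9\right)\right) = 537 R + \left(58 - - \frac{9}{8}\right) = 537 R + \left(58 + \frac{9}{8}\right) = 537 R + \frac{473}{8} = \frac{473}{8} + 537 R$)
$\frac{K{\left(962 \right)}}{M{\left(-727,V{\left(-2,27 \right)} \right)}} = \frac{\frac{473}{8} + 537 \cdot 962}{39 + 3 \left(-19\right)} = \frac{\frac{473}{8} + 516594}{39 - 57} = \frac{4133225}{8 \left(-18\right)} = \frac{4133225}{8} \left(- \frac{1}{18}\right) = - \frac{4133225}{144}$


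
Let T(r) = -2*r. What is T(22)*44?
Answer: -1936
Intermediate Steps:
T(22)*44 = -2*22*44 = -44*44 = -1936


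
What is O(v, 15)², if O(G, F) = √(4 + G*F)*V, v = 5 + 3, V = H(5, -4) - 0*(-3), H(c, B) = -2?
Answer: 496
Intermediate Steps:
V = -2 (V = -2 - 0*(-3) = -2 - 1*0 = -2 + 0 = -2)
v = 8
O(G, F) = -2*√(4 + F*G) (O(G, F) = √(4 + G*F)*(-2) = √(4 + F*G)*(-2) = -2*√(4 + F*G))
O(v, 15)² = (-2*√(4 + 15*8))² = (-2*√(4 + 120))² = (-4*√31)² = 496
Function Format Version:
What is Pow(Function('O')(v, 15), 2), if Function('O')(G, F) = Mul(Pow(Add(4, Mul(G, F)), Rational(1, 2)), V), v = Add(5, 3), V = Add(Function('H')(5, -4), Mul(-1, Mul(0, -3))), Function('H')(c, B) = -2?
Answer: 496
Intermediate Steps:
V = -2 (V = Add(-2, Mul(-1, Mul(0, -3))) = Add(-2, Mul(-1, 0)) = Add(-2, 0) = -2)
v = 8
Function('O')(G, F) = Mul(-2, Pow(Add(4, Mul(F, G)), Rational(1, 2))) (Function('O')(G, F) = Mul(Pow(Add(4, Mul(G, F)), Rational(1, 2)), -2) = Mul(Pow(Add(4, Mul(F, G)), Rational(1, 2)), -2) = Mul(-2, Pow(Add(4, Mul(F, G)), Rational(1, 2))))
Pow(Function('O')(v, 15), 2) = Pow(Mul(-2, Pow(Add(4, Mul(15, 8)), Rational(1, 2))), 2) = Pow(Mul(-2, Pow(Add(4, 120), Rational(1, 2))), 2) = Pow(Mul(-2, Pow(124, Rational(1, 2))), 2) = Pow(Mul(-2, Mul(2, Pow(31, Rational(1, 2)))), 2) = Pow(Mul(-4, Pow(31, Rational(1, 2))), 2) = 496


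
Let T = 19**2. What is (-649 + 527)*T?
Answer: -44042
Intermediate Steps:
T = 361
(-649 + 527)*T = (-649 + 527)*361 = -122*361 = -44042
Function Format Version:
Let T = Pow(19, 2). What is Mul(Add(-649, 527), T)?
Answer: -44042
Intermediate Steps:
T = 361
Mul(Add(-649, 527), T) = Mul(Add(-649, 527), 361) = Mul(-122, 361) = -44042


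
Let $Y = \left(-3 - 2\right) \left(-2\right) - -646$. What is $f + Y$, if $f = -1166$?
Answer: $-510$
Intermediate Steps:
$Y = 656$ ($Y = \left(-5\right) \left(-2\right) + 646 = 10 + 646 = 656$)
$f + Y = -1166 + 656 = -510$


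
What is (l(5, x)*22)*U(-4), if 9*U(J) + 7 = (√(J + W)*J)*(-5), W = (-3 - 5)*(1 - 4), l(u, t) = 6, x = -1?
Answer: -308/3 + 1760*√5/3 ≈ 1209.2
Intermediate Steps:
W = 24 (W = -8*(-3) = 24)
U(J) = -7/9 - 5*J*√(24 + J)/9 (U(J) = -7/9 + ((√(J + 24)*J)*(-5))/9 = -7/9 + ((√(24 + J)*J)*(-5))/9 = -7/9 + ((J*√(24 + J))*(-5))/9 = -7/9 + (-5*J*√(24 + J))/9 = -7/9 - 5*J*√(24 + J)/9)
(l(5, x)*22)*U(-4) = (6*22)*(-7/9 - 5/9*(-4)*√(24 - 4)) = 132*(-7/9 - 5/9*(-4)*√20) = 132*(-7/9 - 5/9*(-4)*2*√5) = 132*(-7/9 + 40*√5/9) = -308/3 + 1760*√5/3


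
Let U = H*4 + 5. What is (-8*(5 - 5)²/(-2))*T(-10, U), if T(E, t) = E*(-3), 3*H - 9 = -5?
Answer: 0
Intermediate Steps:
H = 4/3 (H = 3 + (⅓)*(-5) = 3 - 5/3 = 4/3 ≈ 1.3333)
U = 31/3 (U = (4/3)*4 + 5 = 16/3 + 5 = 31/3 ≈ 10.333)
T(E, t) = -3*E
(-8*(5 - 5)²/(-2))*T(-10, U) = (-8*(5 - 5)²/(-2))*(-3*(-10)) = (-8*0²*(-½))*30 = (-8*0*(-½))*30 = (0*(-½))*30 = 0*30 = 0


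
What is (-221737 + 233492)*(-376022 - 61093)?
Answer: -5138286825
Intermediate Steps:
(-221737 + 233492)*(-376022 - 61093) = 11755*(-437115) = -5138286825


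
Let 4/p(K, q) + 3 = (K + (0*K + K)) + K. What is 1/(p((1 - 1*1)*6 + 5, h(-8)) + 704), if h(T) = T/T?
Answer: 3/2113 ≈ 0.0014198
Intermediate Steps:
h(T) = 1
p(K, q) = 4/(-3 + 3*K) (p(K, q) = 4/(-3 + ((K + (0*K + K)) + K)) = 4/(-3 + ((K + (0 + K)) + K)) = 4/(-3 + ((K + K) + K)) = 4/(-3 + (2*K + K)) = 4/(-3 + 3*K))
1/(p((1 - 1*1)*6 + 5, h(-8)) + 704) = 1/(4/(3*(-1 + ((1 - 1*1)*6 + 5))) + 704) = 1/(4/(3*(-1 + ((1 - 1)*6 + 5))) + 704) = 1/(4/(3*(-1 + (0*6 + 5))) + 704) = 1/(4/(3*(-1 + (0 + 5))) + 704) = 1/(4/(3*(-1 + 5)) + 704) = 1/((4/3)/4 + 704) = 1/((4/3)*(1/4) + 704) = 1/(1/3 + 704) = 1/(2113/3) = 3/2113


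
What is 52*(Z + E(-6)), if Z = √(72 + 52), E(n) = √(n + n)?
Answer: 104*√31 + 104*I*√3 ≈ 579.05 + 180.13*I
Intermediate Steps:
E(n) = √2*√n (E(n) = √(2*n) = √2*√n)
Z = 2*√31 (Z = √124 = 2*√31 ≈ 11.136)
52*(Z + E(-6)) = 52*(2*√31 + √2*√(-6)) = 52*(2*√31 + √2*(I*√6)) = 52*(2*√31 + 2*I*√3) = 104*√31 + 104*I*√3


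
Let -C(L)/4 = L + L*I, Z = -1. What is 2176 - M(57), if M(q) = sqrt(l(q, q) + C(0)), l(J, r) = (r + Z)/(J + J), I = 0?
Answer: 2176 - 2*sqrt(399)/57 ≈ 2175.3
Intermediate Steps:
l(J, r) = (-1 + r)/(2*J) (l(J, r) = (r - 1)/(J + J) = (-1 + r)/((2*J)) = (-1 + r)*(1/(2*J)) = (-1 + r)/(2*J))
C(L) = -4*L (C(L) = -4*(L + L*0) = -4*(L + 0) = -4*L)
M(q) = sqrt(2)*sqrt((-1 + q)/q)/2 (M(q) = sqrt((-1 + q)/(2*q) - 4*0) = sqrt((-1 + q)/(2*q) + 0) = sqrt((-1 + q)/(2*q)) = sqrt(2)*sqrt((-1 + q)/q)/2)
2176 - M(57) = 2176 - sqrt(2)*sqrt((-1 + 57)/57)/2 = 2176 - sqrt(2)*sqrt((1/57)*56)/2 = 2176 - sqrt(2)*sqrt(56/57)/2 = 2176 - sqrt(2)*2*sqrt(798)/57/2 = 2176 - 2*sqrt(399)/57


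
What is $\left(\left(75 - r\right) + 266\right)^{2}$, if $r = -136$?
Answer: $227529$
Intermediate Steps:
$\left(\left(75 - r\right) + 266\right)^{2} = \left(\left(75 - -136\right) + 266\right)^{2} = \left(\left(75 + 136\right) + 266\right)^{2} = \left(211 + 266\right)^{2} = 477^{2} = 227529$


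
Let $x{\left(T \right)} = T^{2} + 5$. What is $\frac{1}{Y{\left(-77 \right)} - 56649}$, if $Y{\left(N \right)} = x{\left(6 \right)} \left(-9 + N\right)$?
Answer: $- \frac{1}{60175} \approx -1.6618 \cdot 10^{-5}$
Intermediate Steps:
$x{\left(T \right)} = 5 + T^{2}$
$Y{\left(N \right)} = -369 + 41 N$ ($Y{\left(N \right)} = \left(5 + 6^{2}\right) \left(-9 + N\right) = \left(5 + 36\right) \left(-9 + N\right) = 41 \left(-9 + N\right) = -369 + 41 N$)
$\frac{1}{Y{\left(-77 \right)} - 56649} = \frac{1}{\left(-369 + 41 \left(-77\right)\right) - 56649} = \frac{1}{\left(-369 - 3157\right) - 56649} = \frac{1}{-3526 - 56649} = \frac{1}{-60175} = - \frac{1}{60175}$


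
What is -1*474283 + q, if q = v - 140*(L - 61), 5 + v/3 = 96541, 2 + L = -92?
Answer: -162975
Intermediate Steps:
L = -94 (L = -2 - 92 = -94)
v = 289608 (v = -15 + 3*96541 = -15 + 289623 = 289608)
q = 311308 (q = 289608 - 140*(-94 - 61) = 289608 - 140*(-155) = 289608 + 21700 = 311308)
-1*474283 + q = -1*474283 + 311308 = -474283 + 311308 = -162975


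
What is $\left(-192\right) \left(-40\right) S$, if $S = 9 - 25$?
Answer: $-122880$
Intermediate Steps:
$S = -16$
$\left(-192\right) \left(-40\right) S = \left(-192\right) \left(-40\right) \left(-16\right) = 7680 \left(-16\right) = -122880$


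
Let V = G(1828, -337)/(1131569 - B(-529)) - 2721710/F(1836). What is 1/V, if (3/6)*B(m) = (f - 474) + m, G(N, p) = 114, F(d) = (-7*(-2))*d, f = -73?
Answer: -1618953588/171425380703 ≈ -0.0094441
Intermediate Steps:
F(d) = 14*d
B(m) = -1094 + 2*m (B(m) = 2*((-73 - 474) + m) = 2*(-547 + m) = -1094 + 2*m)
V = -171425380703/1618953588 (V = 114/(1131569 - (-1094 + 2*(-529))) - 2721710/(14*1836) = 114/(1131569 - (-1094 - 1058)) - 2721710/25704 = 114/(1131569 - 1*(-2152)) - 2721710*1/25704 = 114/(1131569 + 2152) - 1360855/12852 = 114/1133721 - 1360855/12852 = 114*(1/1133721) - 1360855/12852 = 38/377907 - 1360855/12852 = -171425380703/1618953588 ≈ -105.89)
1/V = 1/(-171425380703/1618953588) = -1618953588/171425380703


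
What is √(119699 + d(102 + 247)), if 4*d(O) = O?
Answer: √479145/2 ≈ 346.10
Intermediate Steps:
d(O) = O/4
√(119699 + d(102 + 247)) = √(119699 + (102 + 247)/4) = √(119699 + (¼)*349) = √(119699 + 349/4) = √(479145/4) = √479145/2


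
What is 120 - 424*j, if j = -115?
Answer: 48880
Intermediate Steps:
120 - 424*j = 120 - 424*(-115) = 120 + 48760 = 48880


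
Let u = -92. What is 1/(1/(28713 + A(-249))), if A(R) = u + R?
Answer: 28372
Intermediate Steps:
A(R) = -92 + R
1/(1/(28713 + A(-249))) = 1/(1/(28713 + (-92 - 249))) = 1/(1/(28713 - 341)) = 1/(1/28372) = 28372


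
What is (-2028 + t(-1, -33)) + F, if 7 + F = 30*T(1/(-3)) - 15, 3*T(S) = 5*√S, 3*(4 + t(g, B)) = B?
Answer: -2065 + 50*I*√3/3 ≈ -2065.0 + 28.868*I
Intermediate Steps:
t(g, B) = -4 + B/3
T(S) = 5*√S/3 (T(S) = (5*√S)/3 = 5*√S/3)
F = -22 + 50*I*√3/3 (F = -7 + (30*(5*√(1/(-3))/3) - 15) = -7 + (30*(5*√(-⅓)/3) - 15) = -7 + (30*(5*(I*√3/3)/3) - 15) = -7 + (30*(5*I*√3/9) - 15) = -7 + (50*I*√3/3 - 15) = -7 + (-15 + 50*I*√3/3) = -22 + 50*I*√3/3 ≈ -22.0 + 28.868*I)
(-2028 + t(-1, -33)) + F = (-2028 + (-4 + (⅓)*(-33))) + (-22 + 50*I*√3/3) = (-2028 + (-4 - 11)) + (-22 + 50*I*√3/3) = (-2028 - 15) + (-22 + 50*I*√3/3) = -2043 + (-22 + 50*I*√3/3) = -2065 + 50*I*√3/3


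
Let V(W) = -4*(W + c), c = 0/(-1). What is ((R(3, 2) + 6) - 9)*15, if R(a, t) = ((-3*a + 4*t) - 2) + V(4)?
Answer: -330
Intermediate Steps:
c = 0 (c = 0*(-1) = 0)
V(W) = -4*W (V(W) = -4*(W + 0) = -4*W)
R(a, t) = -18 - 3*a + 4*t (R(a, t) = ((-3*a + 4*t) - 2) - 4*4 = (-2 - 3*a + 4*t) - 16 = -18 - 3*a + 4*t)
((R(3, 2) + 6) - 9)*15 = (((-18 - 3*3 + 4*2) + 6) - 9)*15 = (((-18 - 9 + 8) + 6) - 9)*15 = ((-19 + 6) - 9)*15 = (-13 - 9)*15 = -22*15 = -330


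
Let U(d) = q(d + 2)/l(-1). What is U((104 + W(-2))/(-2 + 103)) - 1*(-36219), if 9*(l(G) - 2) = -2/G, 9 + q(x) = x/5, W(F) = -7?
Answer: 182886843/5050 ≈ 36215.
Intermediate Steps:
q(x) = -9 + x/5
l(G) = 2 - 2/(9*G) (l(G) = 2 + (-2/G)/9 = 2 - 2/(9*G))
U(d) = -387/100 + 9*d/100 (U(d) = (-9 + (d + 2)/5)/(2 - 2/9/(-1)) = (-9 + (2 + d)/5)/(2 - 2/9*(-1)) = (-9 + (2/5 + d/5))/(2 + 2/9) = (-43/5 + d/5)/(20/9) = (-43/5 + d/5)*(9/20) = -387/100 + 9*d/100)
U((104 + W(-2))/(-2 + 103)) - 1*(-36219) = (-387/100 + 9*((104 - 7)/(-2 + 103))/100) - 1*(-36219) = (-387/100 + 9*(97/101)/100) + 36219 = (-387/100 + 9*(97*(1/101))/100) + 36219 = (-387/100 + (9/100)*(97/101)) + 36219 = (-387/100 + 873/10100) + 36219 = -19107/5050 + 36219 = 182886843/5050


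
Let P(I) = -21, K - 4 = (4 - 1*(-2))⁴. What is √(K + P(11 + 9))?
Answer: √1279 ≈ 35.763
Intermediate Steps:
K = 1300 (K = 4 + (4 - 1*(-2))⁴ = 4 + (4 + 2)⁴ = 4 + 6⁴ = 4 + 1296 = 1300)
√(K + P(11 + 9)) = √(1300 - 21) = √1279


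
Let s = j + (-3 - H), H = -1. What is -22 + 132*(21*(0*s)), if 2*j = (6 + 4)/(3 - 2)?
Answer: -22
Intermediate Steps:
j = 5 (j = ((6 + 4)/(3 - 2))/2 = (10/1)/2 = (10*1)/2 = (½)*10 = 5)
s = 3 (s = 5 + (-3 - 1*(-1)) = 5 + (-3 + 1) = 5 - 2 = 3)
-22 + 132*(21*(0*s)) = -22 + 132*(21*(0*3)) = -22 + 132*(21*0) = -22 + 132*0 = -22 + 0 = -22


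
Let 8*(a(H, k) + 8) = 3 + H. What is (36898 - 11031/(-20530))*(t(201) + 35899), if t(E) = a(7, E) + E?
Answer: 109366441384183/82120 ≈ 1.3318e+9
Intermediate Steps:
a(H, k) = -61/8 + H/8 (a(H, k) = -8 + (3 + H)/8 = -8 + (3/8 + H/8) = -61/8 + H/8)
t(E) = -27/4 + E (t(E) = (-61/8 + (1/8)*7) + E = (-61/8 + 7/8) + E = -27/4 + E)
(36898 - 11031/(-20530))*(t(201) + 35899) = (36898 - 11031/(-20530))*((-27/4 + 201) + 35899) = (36898 - 11031*(-1/20530))*(777/4 + 35899) = (36898 + 11031/20530)*(144373/4) = (757526971/20530)*(144373/4) = 109366441384183/82120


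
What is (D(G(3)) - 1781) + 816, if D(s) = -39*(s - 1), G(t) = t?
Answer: -1043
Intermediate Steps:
D(s) = 39 - 39*s (D(s) = -39*(-1 + s) = -13*(-3 + 3*s) = 39 - 39*s)
(D(G(3)) - 1781) + 816 = ((39 - 39*3) - 1781) + 816 = ((39 - 117) - 1781) + 816 = (-78 - 1781) + 816 = -1859 + 816 = -1043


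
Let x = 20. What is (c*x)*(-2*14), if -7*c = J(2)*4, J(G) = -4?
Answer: -1280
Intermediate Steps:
c = 16/7 (c = -(-4)*4/7 = -⅐*(-16) = 16/7 ≈ 2.2857)
(c*x)*(-2*14) = ((16/7)*20)*(-2*14) = (320/7)*(-28) = -1280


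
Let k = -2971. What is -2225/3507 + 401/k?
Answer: -8016782/10419297 ≈ -0.76942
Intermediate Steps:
-2225/3507 + 401/k = -2225/3507 + 401/(-2971) = -2225*1/3507 + 401*(-1/2971) = -2225/3507 - 401/2971 = -8016782/10419297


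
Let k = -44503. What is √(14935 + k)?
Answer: 8*I*√462 ≈ 171.95*I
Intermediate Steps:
√(14935 + k) = √(14935 - 44503) = √(-29568) = 8*I*√462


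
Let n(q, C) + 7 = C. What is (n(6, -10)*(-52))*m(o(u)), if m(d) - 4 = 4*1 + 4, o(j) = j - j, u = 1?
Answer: 10608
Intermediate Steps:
n(q, C) = -7 + C
o(j) = 0
m(d) = 12 (m(d) = 4 + (4*1 + 4) = 4 + (4 + 4) = 4 + 8 = 12)
(n(6, -10)*(-52))*m(o(u)) = ((-7 - 10)*(-52))*12 = -17*(-52)*12 = 884*12 = 10608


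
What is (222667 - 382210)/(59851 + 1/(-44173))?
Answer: -783054771/293755358 ≈ -2.6657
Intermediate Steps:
(222667 - 382210)/(59851 + 1/(-44173)) = -159543/(59851 - 1/44173) = -159543/2643798222/44173 = -159543*44173/2643798222 = -783054771/293755358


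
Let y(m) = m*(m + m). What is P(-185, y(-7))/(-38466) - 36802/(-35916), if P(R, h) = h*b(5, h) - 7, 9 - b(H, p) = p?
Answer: 72047354/57564369 ≈ 1.2516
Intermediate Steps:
y(m) = 2*m**2 (y(m) = m*(2*m) = 2*m**2)
b(H, p) = 9 - p
P(R, h) = -7 + h*(9 - h) (P(R, h) = h*(9 - h) - 7 = -7 + h*(9 - h))
P(-185, y(-7))/(-38466) - 36802/(-35916) = (-7 - 2*(-7)**2*(-9 + 2*(-7)**2))/(-38466) - 36802/(-35916) = (-7 - 2*49*(-9 + 2*49))*(-1/38466) - 36802*(-1/35916) = (-7 - 1*98*(-9 + 98))*(-1/38466) + 18401/17958 = (-7 - 1*98*89)*(-1/38466) + 18401/17958 = (-7 - 8722)*(-1/38466) + 18401/17958 = -8729*(-1/38466) + 18401/17958 = 8729/38466 + 18401/17958 = 72047354/57564369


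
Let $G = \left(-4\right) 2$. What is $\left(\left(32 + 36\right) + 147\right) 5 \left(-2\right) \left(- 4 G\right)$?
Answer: $-68800$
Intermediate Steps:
$G = -8$
$\left(\left(32 + 36\right) + 147\right) 5 \left(-2\right) \left(- 4 G\right) = \left(\left(32 + 36\right) + 147\right) 5 \left(-2\right) \left(\left(-4\right) \left(-8\right)\right) = \left(68 + 147\right) \left(\left(-10\right) 32\right) = 215 \left(-320\right) = -68800$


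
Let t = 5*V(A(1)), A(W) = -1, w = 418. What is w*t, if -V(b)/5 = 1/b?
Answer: 10450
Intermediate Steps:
V(b) = -5/b
t = 25 (t = 5*(-5/(-1)) = 5*(-5*(-1)) = 5*5 = 25)
w*t = 418*25 = 10450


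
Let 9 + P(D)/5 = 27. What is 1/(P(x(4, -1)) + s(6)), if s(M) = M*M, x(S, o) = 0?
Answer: 1/126 ≈ 0.0079365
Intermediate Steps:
P(D) = 90 (P(D) = -45 + 5*27 = -45 + 135 = 90)
s(M) = M²
1/(P(x(4, -1)) + s(6)) = 1/(90 + 6²) = 1/(90 + 36) = 1/126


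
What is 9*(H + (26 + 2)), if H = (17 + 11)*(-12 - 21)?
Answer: -8064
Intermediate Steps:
H = -924 (H = 28*(-33) = -924)
9*(H + (26 + 2)) = 9*(-924 + (26 + 2)) = 9*(-924 + 28) = 9*(-896) = -8064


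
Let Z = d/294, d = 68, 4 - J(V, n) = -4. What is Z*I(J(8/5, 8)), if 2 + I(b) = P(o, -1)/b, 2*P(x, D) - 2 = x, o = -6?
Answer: -51/98 ≈ -0.52041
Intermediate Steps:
J(V, n) = 8 (J(V, n) = 4 - 1*(-4) = 4 + 4 = 8)
P(x, D) = 1 + x/2
I(b) = -2 - 2/b (I(b) = -2 + (1 + (½)*(-6))/b = -2 + (1 - 3)/b = -2 - 2/b)
Z = 34/147 (Z = 68/294 = 68*(1/294) = 34/147 ≈ 0.23129)
Z*I(J(8/5, 8)) = 34*(-2 - 2/8)/147 = 34*(-2 - 2*⅛)/147 = 34*(-2 - ¼)/147 = (34/147)*(-9/4) = -51/98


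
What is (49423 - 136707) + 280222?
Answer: 192938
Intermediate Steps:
(49423 - 136707) + 280222 = -87284 + 280222 = 192938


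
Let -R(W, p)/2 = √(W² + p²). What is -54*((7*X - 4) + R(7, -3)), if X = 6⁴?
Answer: -489672 + 108*√58 ≈ -4.8885e+5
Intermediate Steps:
R(W, p) = -2*√(W² + p²)
X = 1296
-54*((7*X - 4) + R(7, -3)) = -54*((7*1296 - 4) - 2*√(7² + (-3)²)) = -54*((9072 - 4) - 2*√(49 + 9)) = -54*(9068 - 2*√58) = -489672 + 108*√58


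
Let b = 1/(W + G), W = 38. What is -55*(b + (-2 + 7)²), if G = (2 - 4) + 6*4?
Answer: -16511/12 ≈ -1375.9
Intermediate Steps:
G = 22 (G = -2 + 24 = 22)
b = 1/60 (b = 1/(38 + 22) = 1/60 ≈ 0.016667)
-55*(b + (-2 + 7)²) = -55*(1/60 + (-2 + 7)²) = -55*(1/60 + 5²) = -55*(1/60 + 25) = -55*1501/60 = -16511/12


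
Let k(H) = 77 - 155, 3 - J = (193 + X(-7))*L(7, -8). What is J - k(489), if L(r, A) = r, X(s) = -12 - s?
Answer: -1235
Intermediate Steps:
J = -1313 (J = 3 - (193 + (-12 - 1*(-7)))*7 = 3 - (193 + (-12 + 7))*7 = 3 - (193 - 5)*7 = 3 - 188*7 = 3 - 1*1316 = 3 - 1316 = -1313)
k(H) = -78
J - k(489) = -1313 - 1*(-78) = -1313 + 78 = -1235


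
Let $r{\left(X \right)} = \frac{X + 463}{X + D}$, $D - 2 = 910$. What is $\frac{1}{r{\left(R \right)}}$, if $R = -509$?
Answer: $- \frac{403}{46} \approx -8.7609$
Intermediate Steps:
$D = 912$ ($D = 2 + 910 = 912$)
$r{\left(X \right)} = \frac{463 + X}{912 + X}$ ($r{\left(X \right)} = \frac{X + 463}{X + 912} = \frac{463 + X}{912 + X}$)
$\frac{1}{r{\left(R \right)}} = \frac{1}{\frac{1}{912 - 509} \left(463 - 509\right)} = \frac{1}{\frac{1}{403} \left(-46\right)} = \frac{1}{- \frac{46}{403}} = - \frac{403}{46}$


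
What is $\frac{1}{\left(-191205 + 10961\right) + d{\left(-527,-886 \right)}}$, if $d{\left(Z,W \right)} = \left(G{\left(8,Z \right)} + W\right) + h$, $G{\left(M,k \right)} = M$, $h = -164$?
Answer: $- \frac{1}{181286} \approx -5.5161 \cdot 10^{-6}$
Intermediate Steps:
$d{\left(Z,W \right)} = -156 + W$ ($d{\left(Z,W \right)} = \left(8 + W\right) - 164 = -156 + W$)
$\frac{1}{\left(-191205 + 10961\right) + d{\left(-527,-886 \right)}} = \frac{1}{\left(-191205 + 10961\right) - 1042} = \frac{1}{-180244 - 1042} = \frac{1}{-181286} = - \frac{1}{181286}$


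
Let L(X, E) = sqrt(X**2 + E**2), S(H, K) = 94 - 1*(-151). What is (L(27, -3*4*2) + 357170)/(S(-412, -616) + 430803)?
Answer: 178585/215524 + 3*sqrt(145)/431048 ≈ 0.82869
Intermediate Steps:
S(H, K) = 245 (S(H, K) = 94 + 151 = 245)
L(X, E) = sqrt(E**2 + X**2)
(L(27, -3*4*2) + 357170)/(S(-412, -616) + 430803) = (sqrt((-3*4*2)**2 + 27**2) + 357170)/(245 + 430803) = (sqrt((-12*2)**2 + 729) + 357170)/431048 = (sqrt((-24)**2 + 729) + 357170)*(1/431048) = (sqrt(576 + 729) + 357170)*(1/431048) = (sqrt(1305) + 357170)*(1/431048) = (3*sqrt(145) + 357170)*(1/431048) = (357170 + 3*sqrt(145))*(1/431048) = 178585/215524 + 3*sqrt(145)/431048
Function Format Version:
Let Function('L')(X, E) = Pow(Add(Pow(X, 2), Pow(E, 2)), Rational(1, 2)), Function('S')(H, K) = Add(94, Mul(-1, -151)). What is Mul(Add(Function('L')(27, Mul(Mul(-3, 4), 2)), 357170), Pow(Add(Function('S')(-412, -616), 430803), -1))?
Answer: Add(Rational(178585, 215524), Mul(Rational(3, 431048), Pow(145, Rational(1, 2)))) ≈ 0.82869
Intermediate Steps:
Function('S')(H, K) = 245 (Function('S')(H, K) = Add(94, 151) = 245)
Function('L')(X, E) = Pow(Add(Pow(E, 2), Pow(X, 2)), Rational(1, 2))
Mul(Add(Function('L')(27, Mul(Mul(-3, 4), 2)), 357170), Pow(Add(Function('S')(-412, -616), 430803), -1)) = Mul(Add(Pow(Add(Pow(Mul(Mul(-3, 4), 2), 2), Pow(27, 2)), Rational(1, 2)), 357170), Pow(Add(245, 430803), -1)) = Mul(Add(Pow(Add(Pow(Mul(-12, 2), 2), 729), Rational(1, 2)), 357170), Pow(431048, -1)) = Mul(Add(Pow(Add(Pow(-24, 2), 729), Rational(1, 2)), 357170), Rational(1, 431048)) = Mul(Add(Pow(Add(576, 729), Rational(1, 2)), 357170), Rational(1, 431048)) = Mul(Add(Pow(1305, Rational(1, 2)), 357170), Rational(1, 431048)) = Mul(Add(Mul(3, Pow(145, Rational(1, 2))), 357170), Rational(1, 431048)) = Mul(Add(357170, Mul(3, Pow(145, Rational(1, 2)))), Rational(1, 431048)) = Add(Rational(178585, 215524), Mul(Rational(3, 431048), Pow(145, Rational(1, 2))))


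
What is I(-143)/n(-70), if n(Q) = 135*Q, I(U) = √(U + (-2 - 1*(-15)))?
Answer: -I*√130/9450 ≈ -0.0012065*I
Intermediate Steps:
I(U) = √(13 + U) (I(U) = √(U + (-2 + 15)) = √(U + 13) = √(13 + U))
I(-143)/n(-70) = √(13 - 143)/((135*(-70))) = √(-130)/(-9450) = (I*√130)*(-1/9450) = -I*√130/9450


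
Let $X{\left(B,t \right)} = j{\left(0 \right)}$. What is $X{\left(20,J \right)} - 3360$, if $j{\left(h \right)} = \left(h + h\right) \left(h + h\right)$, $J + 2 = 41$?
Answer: $-3360$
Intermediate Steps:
$J = 39$ ($J = -2 + 41 = 39$)
$j{\left(h \right)} = 4 h^{2}$ ($j{\left(h \right)} = 2 h 2 h = 4 h^{2}$)
$X{\left(B,t \right)} = 0$ ($X{\left(B,t \right)} = 4 \cdot 0^{2} = 4 \cdot 0 = 0$)
$X{\left(20,J \right)} - 3360 = 0 - 3360 = -3360$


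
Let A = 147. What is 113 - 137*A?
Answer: -20026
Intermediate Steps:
113 - 137*A = 113 - 137*147 = 113 - 20139 = -20026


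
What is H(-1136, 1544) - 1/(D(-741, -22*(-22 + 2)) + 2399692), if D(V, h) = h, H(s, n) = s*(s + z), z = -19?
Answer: 3149165194559/2400132 ≈ 1.3121e+6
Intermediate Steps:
H(s, n) = s*(-19 + s) (H(s, n) = s*(s - 19) = s*(-19 + s))
H(-1136, 1544) - 1/(D(-741, -22*(-22 + 2)) + 2399692) = -1136*(-19 - 1136) - 1/(-22*(-22 + 2) + 2399692) = -1136*(-1155) - 1/(-22*(-20) + 2399692) = 1312080 - 1/(440 + 2399692) = 1312080 - 1/2400132 = 3149165194559/2400132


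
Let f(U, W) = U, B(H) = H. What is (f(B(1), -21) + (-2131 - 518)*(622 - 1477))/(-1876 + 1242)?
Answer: -1132448/317 ≈ -3572.4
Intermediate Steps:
(f(B(1), -21) + (-2131 - 518)*(622 - 1477))/(-1876 + 1242) = (1 + (-2131 - 518)*(622 - 1477))/(-1876 + 1242) = (1 - 2649*(-855))/(-634) = (1 + 2264895)*(-1/634) = 2264896*(-1/634) = -1132448/317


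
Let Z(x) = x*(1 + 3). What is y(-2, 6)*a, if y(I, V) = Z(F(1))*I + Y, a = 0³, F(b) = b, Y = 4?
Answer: 0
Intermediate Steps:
a = 0
Z(x) = 4*x (Z(x) = x*4 = 4*x)
y(I, V) = 4 + 4*I (y(I, V) = (4*1)*I + 4 = 4*I + 4 = 4 + 4*I)
y(-2, 6)*a = (4 + 4*(-2))*0 = (4 - 8)*0 = -4*0 = 0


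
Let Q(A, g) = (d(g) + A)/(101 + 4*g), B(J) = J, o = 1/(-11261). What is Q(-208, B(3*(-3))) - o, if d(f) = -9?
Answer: -2443572/731965 ≈ -3.3384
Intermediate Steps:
o = -1/11261 ≈ -8.8802e-5
Q(A, g) = (-9 + A)/(101 + 4*g)
Q(-208, B(3*(-3))) - o = (-9 - 208)/(101 + 4*(3*(-3))) - 1*(-1/11261) = -217/(101 + 4*(-9)) + 1/11261 = -217/(101 - 36) + 1/11261 = -217/65 + 1/11261 = -2443572/731965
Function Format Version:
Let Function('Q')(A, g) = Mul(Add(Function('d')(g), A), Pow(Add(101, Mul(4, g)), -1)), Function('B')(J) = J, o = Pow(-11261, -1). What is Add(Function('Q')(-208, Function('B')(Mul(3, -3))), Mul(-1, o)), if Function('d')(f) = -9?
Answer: Rational(-2443572, 731965) ≈ -3.3384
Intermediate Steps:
o = Rational(-1, 11261) ≈ -8.8802e-5
Function('Q')(A, g) = Mul(Pow(Add(101, Mul(4, g)), -1), Add(-9, A)) (Function('Q')(A, g) = Mul(Add(-9, A), Pow(Add(101, Mul(4, g)), -1)) = Mul(Pow(Add(101, Mul(4, g)), -1), Add(-9, A)))
Add(Function('Q')(-208, Function('B')(Mul(3, -3))), Mul(-1, o)) = Add(Mul(Pow(Add(101, Mul(4, Mul(3, -3))), -1), Add(-9, -208)), Mul(-1, Rational(-1, 11261))) = Add(Mul(Pow(Add(101, Mul(4, -9)), -1), -217), Rational(1, 11261)) = Add(Mul(Pow(Add(101, -36), -1), -217), Rational(1, 11261)) = Add(Mul(Pow(65, -1), -217), Rational(1, 11261)) = Add(Mul(Rational(1, 65), -217), Rational(1, 11261)) = Add(Rational(-217, 65), Rational(1, 11261)) = Rational(-2443572, 731965)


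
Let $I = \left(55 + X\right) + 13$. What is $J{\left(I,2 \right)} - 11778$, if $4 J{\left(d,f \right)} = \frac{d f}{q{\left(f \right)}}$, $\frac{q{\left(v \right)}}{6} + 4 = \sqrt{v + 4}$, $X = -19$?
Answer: $- \frac{353389}{30} - \frac{49 \sqrt{6}}{120} \approx -11781.0$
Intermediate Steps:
$q{\left(v \right)} = -24 + 6 \sqrt{4 + v}$ ($q{\left(v \right)} = -24 + 6 \sqrt{v + 4} = -24 + 6 \sqrt{4 + v}$)
$I = 49$ ($I = \left(55 - 19\right) + 13 = 36 + 13 = 49$)
$J{\left(d,f \right)} = \frac{d f}{4 \left(-24 + 6 \sqrt{4 + f}\right)}$ ($J{\left(d,f \right)} = \frac{d f \frac{1}{-24 + 6 \sqrt{4 + f}}}{4} = \frac{d f}{4 \left(-24 + 6 \sqrt{4 + f}\right)}$)
$J{\left(I,2 \right)} - 11778 = \frac{1}{24} \cdot 49 \cdot 2 \frac{1}{-4 + \sqrt{4 + 2}} - 11778 = \frac{1}{24} \cdot 49 \cdot 2 \frac{1}{-4 + \sqrt{6}} - 11778 = \frac{49}{12 \left(-4 + \sqrt{6}\right)} - 11778 = -11778 + \frac{49}{12 \left(-4 + \sqrt{6}\right)}$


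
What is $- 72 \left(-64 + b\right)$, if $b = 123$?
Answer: $-4248$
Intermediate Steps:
$- 72 \left(-64 + b\right) = - 72 \left(-64 + 123\right) = \left(-72\right) 59 = -4248$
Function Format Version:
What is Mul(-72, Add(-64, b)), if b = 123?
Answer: -4248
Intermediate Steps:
Mul(-72, Add(-64, b)) = Mul(-72, Add(-64, 123)) = Mul(-72, 59) = -4248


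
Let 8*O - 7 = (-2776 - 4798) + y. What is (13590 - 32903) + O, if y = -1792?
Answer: -163863/8 ≈ -20483.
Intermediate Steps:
O = -9359/8 (O = 7/8 + ((-2776 - 4798) - 1792)/8 = 7/8 + (-7574 - 1792)/8 = 7/8 + (1/8)*(-9366) = 7/8 - 4683/4 = -9359/8 ≈ -1169.9)
(13590 - 32903) + O = (13590 - 32903) - 9359/8 = -19313 - 9359/8 = -163863/8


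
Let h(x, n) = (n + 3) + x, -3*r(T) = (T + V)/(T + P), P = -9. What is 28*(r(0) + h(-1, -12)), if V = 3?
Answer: -2492/9 ≈ -276.89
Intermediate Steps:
r(T) = -(3 + T)/(3*(-9 + T)) (r(T) = -(T + 3)/(3*(T - 9)) = -(3 + T)/(3*(-9 + T)))
h(x, n) = 3 + n + x (h(x, n) = (3 + n) + x = 3 + n + x)
28*(r(0) + h(-1, -12)) = 28*((-3 - 1*0)/(3*(-9 + 0)) + (3 - 12 - 1)) = 28*((⅓)*(-3 + 0)/(-9) - 10) = 28*((⅓)*(-⅑)*(-3) - 10) = 28*(⅑ - 10) = 28*(-89/9) = -2492/9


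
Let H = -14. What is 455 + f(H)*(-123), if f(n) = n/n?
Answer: 332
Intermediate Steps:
f(n) = 1
455 + f(H)*(-123) = 455 + 1*(-123) = 455 - 123 = 332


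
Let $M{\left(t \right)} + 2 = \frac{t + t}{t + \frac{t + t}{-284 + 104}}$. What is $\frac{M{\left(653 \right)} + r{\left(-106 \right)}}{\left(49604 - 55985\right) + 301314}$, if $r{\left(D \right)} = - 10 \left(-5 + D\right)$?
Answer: $\frac{98792}{26249037} \approx 0.0037636$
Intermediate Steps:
$M{\left(t \right)} = \frac{2}{89}$ ($M{\left(t \right)} = -2 + \frac{t + t}{t + \frac{t + t}{-284 + 104}} = -2 + \frac{2 t}{t + \frac{2 t}{-180}} = -2 + \frac{2 t}{t + 2 t \left(- \frac{1}{180}\right)} = -2 + \frac{2 t}{t - \frac{t}{90}} = -2 + \frac{2 t}{\frac{89}{90} t} = -2 + 2 t \frac{90}{89 t} = -2 + \frac{180}{89} = \frac{2}{89}$)
$r{\left(D \right)} = 50 - 10 D$
$\frac{M{\left(653 \right)} + r{\left(-106 \right)}}{\left(49604 - 55985\right) + 301314} = \frac{\frac{2}{89} + \left(50 - -1060\right)}{\left(49604 - 55985\right) + 301314} = \frac{\frac{2}{89} + \left(50 + 1060\right)}{-6381 + 301314} = \frac{\frac{2}{89} + 1110}{294933} = \frac{98792}{89} \cdot \frac{1}{294933} = \frac{98792}{26249037}$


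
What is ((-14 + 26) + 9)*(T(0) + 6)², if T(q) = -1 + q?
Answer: 525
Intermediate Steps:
((-14 + 26) + 9)*(T(0) + 6)² = ((-14 + 26) + 9)*((-1 + 0) + 6)² = (12 + 9)*(-1 + 6)² = 21*5² = 21*25 = 525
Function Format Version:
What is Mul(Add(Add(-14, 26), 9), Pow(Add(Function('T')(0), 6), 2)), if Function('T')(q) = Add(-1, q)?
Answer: 525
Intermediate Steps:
Mul(Add(Add(-14, 26), 9), Pow(Add(Function('T')(0), 6), 2)) = Mul(Add(Add(-14, 26), 9), Pow(Add(Add(-1, 0), 6), 2)) = Mul(Add(12, 9), Pow(Add(-1, 6), 2)) = Mul(21, Pow(5, 2)) = Mul(21, 25) = 525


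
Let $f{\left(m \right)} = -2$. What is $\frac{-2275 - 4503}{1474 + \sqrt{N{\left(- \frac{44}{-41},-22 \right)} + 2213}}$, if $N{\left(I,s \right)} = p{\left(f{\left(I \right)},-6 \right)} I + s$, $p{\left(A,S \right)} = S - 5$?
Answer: $- \frac{409621652}{88990369} + \frac{6778 \sqrt{3663227}}{88990369} \approx -4.4572$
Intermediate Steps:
$p{\left(A,S \right)} = -5 + S$ ($p{\left(A,S \right)} = S - 5 = -5 + S$)
$N{\left(I,s \right)} = s - 11 I$ ($N{\left(I,s \right)} = \left(-5 - 6\right) I + s = - 11 I + s = s - 11 I$)
$\frac{-2275 - 4503}{1474 + \sqrt{N{\left(- \frac{44}{-41},-22 \right)} + 2213}} = \frac{-2275 - 4503}{1474 + \sqrt{\left(-22 - 11 \left(- \frac{44}{-41}\right)\right) + 2213}} = - \frac{6778}{1474 + \sqrt{\left(-22 - 11 \left(\left(-44\right) \left(- \frac{1}{41}\right)\right)\right) + 2213}} = - \frac{6778}{1474 + \sqrt{\left(-22 - \frac{484}{41}\right) + 2213}} = - \frac{6778}{1474 + \sqrt{- \frac{1386}{41} + 2213}} = - \frac{6778}{1474 + \sqrt{\frac{89347}{41}}} = - \frac{6778}{1474 + \frac{\sqrt{3663227}}{41}}$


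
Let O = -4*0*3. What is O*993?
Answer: 0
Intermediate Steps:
O = 0 (O = 0*3 = 0)
O*993 = 0*993 = 0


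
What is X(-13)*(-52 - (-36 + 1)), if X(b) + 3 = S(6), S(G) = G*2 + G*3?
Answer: -459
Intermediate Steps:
S(G) = 5*G (S(G) = 2*G + 3*G = 5*G)
X(b) = 27 (X(b) = -3 + 5*6 = -3 + 30 = 27)
X(-13)*(-52 - (-36 + 1)) = 27*(-52 - (-36 + 1)) = 27*(-52 - 1*(-35)) = 27*(-52 + 35) = 27*(-17) = -459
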